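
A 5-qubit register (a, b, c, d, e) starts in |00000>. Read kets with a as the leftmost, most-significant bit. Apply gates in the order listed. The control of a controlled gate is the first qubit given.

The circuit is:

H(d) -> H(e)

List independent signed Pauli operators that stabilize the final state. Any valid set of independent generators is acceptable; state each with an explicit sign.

One valid set of independent stabilizer generators is +IIIXI, +IIIIX, +ZIIII, +IZIII, +IIZII (any independent generating set of the same group is equally correct).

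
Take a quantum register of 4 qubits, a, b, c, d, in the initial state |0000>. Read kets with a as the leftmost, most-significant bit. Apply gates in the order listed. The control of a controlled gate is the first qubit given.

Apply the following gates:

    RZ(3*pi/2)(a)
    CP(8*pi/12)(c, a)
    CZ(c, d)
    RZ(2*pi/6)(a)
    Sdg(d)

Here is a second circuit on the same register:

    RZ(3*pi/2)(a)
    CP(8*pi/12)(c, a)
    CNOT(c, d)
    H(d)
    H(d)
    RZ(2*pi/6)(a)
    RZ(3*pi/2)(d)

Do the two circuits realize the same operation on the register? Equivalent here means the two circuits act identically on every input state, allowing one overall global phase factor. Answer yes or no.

No — the two circuits implement different unitaries, even allowing a global phase.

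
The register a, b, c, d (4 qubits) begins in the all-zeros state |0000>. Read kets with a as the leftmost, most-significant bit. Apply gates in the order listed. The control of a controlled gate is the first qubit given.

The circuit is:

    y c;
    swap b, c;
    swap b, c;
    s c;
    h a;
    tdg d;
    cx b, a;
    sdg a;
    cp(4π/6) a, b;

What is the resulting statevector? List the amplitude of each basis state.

The final amplitudes are -sqrt(2)/2 on |0010>, sqrt(2)*I/2 on |1010>, and 0 on every other basis state. Key observation: the block from step 2 through step 3 cancels to the identity and can be dropped.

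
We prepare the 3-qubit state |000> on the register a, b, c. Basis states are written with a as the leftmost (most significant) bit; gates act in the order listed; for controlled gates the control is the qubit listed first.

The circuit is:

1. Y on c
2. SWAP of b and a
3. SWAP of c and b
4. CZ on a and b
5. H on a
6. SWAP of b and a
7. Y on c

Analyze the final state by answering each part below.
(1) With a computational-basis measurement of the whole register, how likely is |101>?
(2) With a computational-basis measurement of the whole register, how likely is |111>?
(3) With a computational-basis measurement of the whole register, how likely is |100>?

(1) A full measurement returns |101> with probability 1/2.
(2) The probability of measuring |111> is 1/2.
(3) Outcome |100> occurs with probability 0.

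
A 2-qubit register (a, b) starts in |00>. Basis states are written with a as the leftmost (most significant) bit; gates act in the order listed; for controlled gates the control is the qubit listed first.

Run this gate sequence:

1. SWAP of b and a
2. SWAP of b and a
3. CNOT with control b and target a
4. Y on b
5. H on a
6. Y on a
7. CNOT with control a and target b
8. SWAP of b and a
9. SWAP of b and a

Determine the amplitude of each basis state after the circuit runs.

The final amplitudes are 0 on |00>, sqrt(2)/2 on |01>, -sqrt(2)/2 on |10>, 0 on |11>.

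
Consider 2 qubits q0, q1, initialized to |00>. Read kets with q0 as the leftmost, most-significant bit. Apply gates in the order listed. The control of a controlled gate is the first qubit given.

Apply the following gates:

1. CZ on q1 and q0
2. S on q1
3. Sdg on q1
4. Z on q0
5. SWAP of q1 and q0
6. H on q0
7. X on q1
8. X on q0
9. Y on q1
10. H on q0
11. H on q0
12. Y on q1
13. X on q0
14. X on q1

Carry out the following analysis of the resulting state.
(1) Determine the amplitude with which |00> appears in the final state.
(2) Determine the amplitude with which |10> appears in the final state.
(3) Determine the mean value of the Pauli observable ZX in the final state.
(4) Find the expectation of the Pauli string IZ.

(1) The final state's coefficient on |00> equals sqrt(2)/2. Key observation: gates 7-14 undo each other exactly, leaving only the rest of the circuit to track.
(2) The amplitude on |10> is sqrt(2)/2.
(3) The expectation value of ZX is 0.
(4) In the final state, IZ has expectation 1.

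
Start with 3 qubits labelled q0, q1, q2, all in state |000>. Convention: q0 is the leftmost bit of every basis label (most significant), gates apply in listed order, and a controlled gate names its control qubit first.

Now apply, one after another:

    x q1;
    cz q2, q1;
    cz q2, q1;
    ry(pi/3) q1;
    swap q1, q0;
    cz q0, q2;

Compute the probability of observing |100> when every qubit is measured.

Outcome |100> occurs with probability 3/4.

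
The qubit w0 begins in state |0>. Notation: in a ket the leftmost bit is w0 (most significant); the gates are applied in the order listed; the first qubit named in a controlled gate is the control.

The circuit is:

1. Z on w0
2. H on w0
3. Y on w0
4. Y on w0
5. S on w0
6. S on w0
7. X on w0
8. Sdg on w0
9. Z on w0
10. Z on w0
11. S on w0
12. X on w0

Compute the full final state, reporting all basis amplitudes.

After the circuit, the state carries amplitude sqrt(2)/2 on |0>, -sqrt(2)/2 on |1>. Key observation: the block from step 7 through step 12 cancels to the identity and can be dropped.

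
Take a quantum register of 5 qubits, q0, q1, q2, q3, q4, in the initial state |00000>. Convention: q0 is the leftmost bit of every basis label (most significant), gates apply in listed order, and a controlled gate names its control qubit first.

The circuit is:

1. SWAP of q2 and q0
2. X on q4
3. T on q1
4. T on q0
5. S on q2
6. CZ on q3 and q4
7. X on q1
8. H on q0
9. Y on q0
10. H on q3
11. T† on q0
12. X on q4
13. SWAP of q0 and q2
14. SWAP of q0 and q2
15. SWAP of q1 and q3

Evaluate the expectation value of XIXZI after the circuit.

In the final state, XIXZI has expectation 0. Key observation: steps 13-14 multiply out to the identity, so the circuit reduces to the remaining gates.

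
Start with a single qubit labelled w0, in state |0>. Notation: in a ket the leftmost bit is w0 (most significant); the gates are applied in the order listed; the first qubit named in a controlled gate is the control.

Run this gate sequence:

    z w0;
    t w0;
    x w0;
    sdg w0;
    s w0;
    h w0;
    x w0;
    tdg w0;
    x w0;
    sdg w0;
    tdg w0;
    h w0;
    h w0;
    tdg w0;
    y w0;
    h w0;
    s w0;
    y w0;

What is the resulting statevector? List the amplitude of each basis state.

The final amplitudes are -I/2 - exp(I*pi/4)/2 on |0>, 1/2 + exp(3*I*pi/4)/2 on |1>. Key observation: the block from step 12 through step 13 cancels to the identity and can be dropped.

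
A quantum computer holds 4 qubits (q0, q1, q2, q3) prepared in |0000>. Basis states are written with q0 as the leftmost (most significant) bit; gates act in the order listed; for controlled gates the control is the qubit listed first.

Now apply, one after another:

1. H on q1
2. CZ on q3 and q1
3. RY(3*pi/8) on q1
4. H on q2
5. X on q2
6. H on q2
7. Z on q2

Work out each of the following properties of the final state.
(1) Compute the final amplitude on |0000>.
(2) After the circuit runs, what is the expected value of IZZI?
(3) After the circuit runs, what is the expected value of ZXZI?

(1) The final state's coefficient on |0000> equals sin(pi/16). Key observation: gates 4-7 undo each other exactly, leaving only the rest of the circuit to track.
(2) The expectation value of IZZI is -sqrt(sqrt(2) + 2)/2.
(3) In the final state, ZXZI has expectation sqrt(2 - sqrt(2))/2.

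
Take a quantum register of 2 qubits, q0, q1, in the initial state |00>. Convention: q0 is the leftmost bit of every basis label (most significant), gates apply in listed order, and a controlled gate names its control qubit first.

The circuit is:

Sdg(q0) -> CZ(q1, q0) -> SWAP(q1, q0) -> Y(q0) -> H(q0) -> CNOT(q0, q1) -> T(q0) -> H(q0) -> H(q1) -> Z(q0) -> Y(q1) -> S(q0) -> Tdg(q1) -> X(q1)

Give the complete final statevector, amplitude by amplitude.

The resulting statevector has amplitude sqrt(2)*(1 + exp(3*I*pi/4))/4 on |00>, sqrt(2)*(1 + exp(I*pi/4))/4 on |01>, sqrt(2)*(exp(I*pi/4) + I)/4 on |10>, sqrt(2)*(-I + exp(3*I*pi/4))/4 on |11>.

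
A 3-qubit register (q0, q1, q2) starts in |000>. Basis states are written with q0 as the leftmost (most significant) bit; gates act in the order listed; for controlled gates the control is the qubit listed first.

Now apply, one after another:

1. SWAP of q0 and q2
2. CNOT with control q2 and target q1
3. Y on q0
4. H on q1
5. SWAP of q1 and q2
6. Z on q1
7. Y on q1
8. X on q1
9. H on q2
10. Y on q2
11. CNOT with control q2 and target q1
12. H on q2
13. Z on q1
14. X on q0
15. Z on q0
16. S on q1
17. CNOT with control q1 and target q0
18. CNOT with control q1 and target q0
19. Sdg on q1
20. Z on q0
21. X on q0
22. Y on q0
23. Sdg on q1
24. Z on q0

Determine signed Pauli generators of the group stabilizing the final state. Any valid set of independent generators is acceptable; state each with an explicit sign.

One valid set of independent stabilizer generators is -IIX, +ZII, -IZI (any independent generating set of the same group is equally correct). Key observation: gates 14-21 undo each other exactly, leaving only the rest of the circuit to track.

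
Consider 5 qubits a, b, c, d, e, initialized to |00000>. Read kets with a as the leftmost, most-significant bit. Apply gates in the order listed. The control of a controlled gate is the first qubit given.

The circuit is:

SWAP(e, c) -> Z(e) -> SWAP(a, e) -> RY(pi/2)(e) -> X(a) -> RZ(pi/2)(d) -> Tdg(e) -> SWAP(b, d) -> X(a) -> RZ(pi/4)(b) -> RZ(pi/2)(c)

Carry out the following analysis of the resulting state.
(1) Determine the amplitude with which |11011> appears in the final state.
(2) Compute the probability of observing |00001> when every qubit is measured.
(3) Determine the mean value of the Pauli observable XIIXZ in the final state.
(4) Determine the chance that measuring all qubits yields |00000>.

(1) |11011> carries amplitude 0 in the final state.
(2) The probability of measuring |00001> is 1/2.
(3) The observable XIIXZ averages to 0.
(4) A full measurement returns |00000> with probability 1/2.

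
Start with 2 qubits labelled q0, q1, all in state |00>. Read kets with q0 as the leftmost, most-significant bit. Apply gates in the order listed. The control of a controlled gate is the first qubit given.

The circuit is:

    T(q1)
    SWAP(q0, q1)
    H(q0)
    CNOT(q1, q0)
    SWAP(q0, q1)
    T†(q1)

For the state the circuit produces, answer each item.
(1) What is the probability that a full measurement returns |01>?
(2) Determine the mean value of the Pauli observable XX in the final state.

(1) A full measurement returns |01> with probability 1/2.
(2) The expectation value of XX is 0.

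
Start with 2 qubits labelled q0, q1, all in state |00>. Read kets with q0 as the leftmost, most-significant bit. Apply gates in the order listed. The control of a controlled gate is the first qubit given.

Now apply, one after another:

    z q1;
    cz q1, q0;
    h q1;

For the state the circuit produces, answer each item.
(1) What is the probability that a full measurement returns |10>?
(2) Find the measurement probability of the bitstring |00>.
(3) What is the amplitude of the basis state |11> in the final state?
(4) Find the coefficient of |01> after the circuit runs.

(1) Outcome |10> occurs with probability 0.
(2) A full measurement returns |00> with probability 1/2.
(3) |11> carries amplitude 0 in the final state.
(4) |01> carries amplitude sqrt(2)/2 in the final state.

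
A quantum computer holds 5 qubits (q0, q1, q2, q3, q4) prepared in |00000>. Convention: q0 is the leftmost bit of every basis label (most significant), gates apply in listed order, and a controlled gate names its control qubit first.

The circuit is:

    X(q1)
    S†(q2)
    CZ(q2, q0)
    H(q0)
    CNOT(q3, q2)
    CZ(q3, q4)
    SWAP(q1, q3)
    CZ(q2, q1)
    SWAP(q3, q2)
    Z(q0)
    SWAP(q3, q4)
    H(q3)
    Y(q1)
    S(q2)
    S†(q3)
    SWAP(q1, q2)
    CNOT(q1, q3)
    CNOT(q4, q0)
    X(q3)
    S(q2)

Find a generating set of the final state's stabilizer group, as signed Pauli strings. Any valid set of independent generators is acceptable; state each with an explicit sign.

The final state is stabilized by the group generated by -XIIII, -IIIYI, -IZIII, -IIZII, +IIIIZ; other independent generating sets are equally valid.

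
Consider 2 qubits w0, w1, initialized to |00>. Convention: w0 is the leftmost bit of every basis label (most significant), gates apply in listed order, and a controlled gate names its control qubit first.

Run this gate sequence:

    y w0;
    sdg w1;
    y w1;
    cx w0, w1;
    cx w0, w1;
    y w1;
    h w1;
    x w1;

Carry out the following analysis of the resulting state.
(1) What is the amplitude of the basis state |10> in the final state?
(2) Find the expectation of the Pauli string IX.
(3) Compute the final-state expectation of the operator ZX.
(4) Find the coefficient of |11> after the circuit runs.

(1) |10> carries amplitude sqrt(2)*I/2 in the final state. Key observation: the block from step 3 through step 6 cancels to the identity and can be dropped.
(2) The expectation value of IX is 1.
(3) In the final state, ZX has expectation -1.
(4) The amplitude on |11> is sqrt(2)*I/2.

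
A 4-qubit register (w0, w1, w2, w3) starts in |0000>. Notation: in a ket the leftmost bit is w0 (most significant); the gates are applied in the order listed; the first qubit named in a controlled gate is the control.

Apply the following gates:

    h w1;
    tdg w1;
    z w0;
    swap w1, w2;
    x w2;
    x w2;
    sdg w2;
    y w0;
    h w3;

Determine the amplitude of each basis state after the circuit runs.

After the circuit, the state carries amplitude I/2 on |1000>, I/2 on |1001>, -exp(3*I*pi/4)/2 on |1010>, -exp(3*I*pi/4)/2 on |1011>, and 0 on every other basis state. Key observation: the block from step 5 through step 6 cancels to the identity and can be dropped.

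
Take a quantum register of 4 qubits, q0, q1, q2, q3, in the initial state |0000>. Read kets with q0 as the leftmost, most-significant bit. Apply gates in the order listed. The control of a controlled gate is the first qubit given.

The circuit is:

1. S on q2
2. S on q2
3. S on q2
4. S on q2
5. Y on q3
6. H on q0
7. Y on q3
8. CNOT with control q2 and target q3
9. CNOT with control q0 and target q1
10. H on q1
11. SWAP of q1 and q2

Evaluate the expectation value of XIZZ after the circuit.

In the final state, XIZZ has expectation 1. Key observation: the block from step 1 through step 4 cancels to the identity and can be dropped.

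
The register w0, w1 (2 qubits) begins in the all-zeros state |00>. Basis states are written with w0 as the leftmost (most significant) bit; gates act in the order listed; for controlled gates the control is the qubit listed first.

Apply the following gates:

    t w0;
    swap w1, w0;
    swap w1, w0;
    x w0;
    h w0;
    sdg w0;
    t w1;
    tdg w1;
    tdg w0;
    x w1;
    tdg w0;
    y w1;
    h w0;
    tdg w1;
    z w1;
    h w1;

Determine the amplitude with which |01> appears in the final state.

|01> carries amplitude -sqrt(2)*I/2 in the final state. Key observation: the block from step 2 through step 3 cancels to the identity and can be dropped.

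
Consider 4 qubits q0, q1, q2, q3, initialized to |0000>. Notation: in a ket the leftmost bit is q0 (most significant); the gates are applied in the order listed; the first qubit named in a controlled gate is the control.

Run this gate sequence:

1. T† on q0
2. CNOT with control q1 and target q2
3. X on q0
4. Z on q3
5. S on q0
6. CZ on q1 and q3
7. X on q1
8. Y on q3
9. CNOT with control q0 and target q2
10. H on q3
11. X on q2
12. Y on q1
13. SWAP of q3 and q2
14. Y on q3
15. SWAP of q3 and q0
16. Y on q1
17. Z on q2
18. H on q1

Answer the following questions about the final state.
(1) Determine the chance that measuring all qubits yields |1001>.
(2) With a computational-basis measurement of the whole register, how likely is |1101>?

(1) The probability of measuring |1001> is 1/4.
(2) A full measurement returns |1101> with probability 1/4.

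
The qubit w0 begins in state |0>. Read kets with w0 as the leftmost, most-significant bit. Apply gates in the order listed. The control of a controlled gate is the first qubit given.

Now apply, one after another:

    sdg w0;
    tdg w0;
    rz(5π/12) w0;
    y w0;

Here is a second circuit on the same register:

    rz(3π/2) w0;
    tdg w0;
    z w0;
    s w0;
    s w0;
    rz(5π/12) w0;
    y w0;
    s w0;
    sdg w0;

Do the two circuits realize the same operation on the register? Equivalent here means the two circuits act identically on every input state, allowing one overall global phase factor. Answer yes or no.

Yes: on every input state the two circuits agree up to one overall phase factor.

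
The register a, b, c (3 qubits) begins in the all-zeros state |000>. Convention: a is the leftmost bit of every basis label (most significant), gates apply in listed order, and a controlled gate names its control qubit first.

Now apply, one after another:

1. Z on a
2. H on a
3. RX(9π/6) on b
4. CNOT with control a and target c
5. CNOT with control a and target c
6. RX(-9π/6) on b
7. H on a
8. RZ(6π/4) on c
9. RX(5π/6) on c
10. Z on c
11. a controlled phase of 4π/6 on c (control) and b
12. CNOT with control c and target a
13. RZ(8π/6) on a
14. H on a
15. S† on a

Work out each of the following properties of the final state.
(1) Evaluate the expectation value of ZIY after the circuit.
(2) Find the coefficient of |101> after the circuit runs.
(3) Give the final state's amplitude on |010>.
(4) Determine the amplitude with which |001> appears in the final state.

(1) The expectation value of ZIY is -1/4. Key observation: gates 3-6 undo each other exactly, leaving only the rest of the circuit to track.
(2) The final state's coefficient on |101> equals (1 + sqrt(3))*exp(11*I*pi/12)/4.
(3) The final state's coefficient on |010> equals 0.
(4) The final state's coefficient on |001> equals (1 + sqrt(3))*exp(5*I*pi/12)/4.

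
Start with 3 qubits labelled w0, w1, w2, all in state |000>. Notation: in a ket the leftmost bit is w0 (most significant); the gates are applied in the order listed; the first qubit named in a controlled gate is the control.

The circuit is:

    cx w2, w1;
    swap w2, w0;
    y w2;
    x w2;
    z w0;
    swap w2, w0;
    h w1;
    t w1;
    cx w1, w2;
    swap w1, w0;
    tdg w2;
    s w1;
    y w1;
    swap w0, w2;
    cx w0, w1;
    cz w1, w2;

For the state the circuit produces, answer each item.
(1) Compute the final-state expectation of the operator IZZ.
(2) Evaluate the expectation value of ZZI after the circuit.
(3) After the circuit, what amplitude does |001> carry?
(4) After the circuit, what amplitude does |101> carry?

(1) The expectation value of IZZ is -1.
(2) The observable ZZI averages to -1.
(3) |001> carries amplitude 0 in the final state.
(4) |101> carries amplitude -sqrt(2)/2 in the final state.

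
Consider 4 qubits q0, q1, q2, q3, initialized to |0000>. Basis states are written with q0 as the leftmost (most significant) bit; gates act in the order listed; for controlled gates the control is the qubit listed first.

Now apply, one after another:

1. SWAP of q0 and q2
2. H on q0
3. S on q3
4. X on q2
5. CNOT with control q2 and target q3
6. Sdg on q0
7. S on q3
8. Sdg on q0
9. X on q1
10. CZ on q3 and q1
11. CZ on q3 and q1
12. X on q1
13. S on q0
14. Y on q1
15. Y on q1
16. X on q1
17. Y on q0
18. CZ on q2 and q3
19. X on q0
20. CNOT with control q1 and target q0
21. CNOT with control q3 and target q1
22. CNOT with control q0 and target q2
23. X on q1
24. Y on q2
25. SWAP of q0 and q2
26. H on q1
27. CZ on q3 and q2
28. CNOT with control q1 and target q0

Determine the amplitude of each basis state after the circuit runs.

The final amplitudes are 1/2 on |0001>, I/2 on |0111>, -I/2 on |1011>, -1/2 on |1101>, and 0 on every other basis state.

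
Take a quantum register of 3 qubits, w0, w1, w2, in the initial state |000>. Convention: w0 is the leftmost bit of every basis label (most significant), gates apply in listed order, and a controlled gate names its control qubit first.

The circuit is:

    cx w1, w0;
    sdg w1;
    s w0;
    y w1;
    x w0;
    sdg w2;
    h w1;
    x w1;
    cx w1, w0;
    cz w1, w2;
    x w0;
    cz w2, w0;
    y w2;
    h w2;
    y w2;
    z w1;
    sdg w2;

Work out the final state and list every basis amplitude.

The final amplitudes are I/2 on |000>, 1/2 on |001>, 0 on |010>, 0 on |011>, 0 on |100>, 0 on |101>, I/2 on |110>, 1/2 on |111>.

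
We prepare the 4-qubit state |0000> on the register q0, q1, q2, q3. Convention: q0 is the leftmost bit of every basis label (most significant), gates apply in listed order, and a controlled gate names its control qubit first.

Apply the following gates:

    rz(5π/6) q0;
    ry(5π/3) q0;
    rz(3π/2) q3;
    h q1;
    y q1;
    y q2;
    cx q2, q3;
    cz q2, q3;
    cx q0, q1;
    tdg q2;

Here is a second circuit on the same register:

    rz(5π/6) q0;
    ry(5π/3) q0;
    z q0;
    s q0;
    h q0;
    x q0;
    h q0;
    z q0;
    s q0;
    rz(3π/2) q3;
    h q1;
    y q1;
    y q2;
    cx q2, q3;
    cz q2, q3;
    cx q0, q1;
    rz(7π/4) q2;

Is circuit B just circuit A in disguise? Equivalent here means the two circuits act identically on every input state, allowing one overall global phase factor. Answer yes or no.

Yes — the two circuits implement the same unitary up to a global phase.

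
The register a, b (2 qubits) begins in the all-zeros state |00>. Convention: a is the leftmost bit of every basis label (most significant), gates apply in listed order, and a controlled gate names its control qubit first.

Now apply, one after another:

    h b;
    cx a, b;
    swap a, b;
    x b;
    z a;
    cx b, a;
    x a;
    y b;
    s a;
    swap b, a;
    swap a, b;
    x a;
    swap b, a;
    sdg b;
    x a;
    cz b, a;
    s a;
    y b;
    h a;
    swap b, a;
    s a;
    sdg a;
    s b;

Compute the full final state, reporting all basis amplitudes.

The resulting statevector has amplitude 1/2 on |00>, -I/2 on |01>, 1/2 on |10>, -I/2 on |11>.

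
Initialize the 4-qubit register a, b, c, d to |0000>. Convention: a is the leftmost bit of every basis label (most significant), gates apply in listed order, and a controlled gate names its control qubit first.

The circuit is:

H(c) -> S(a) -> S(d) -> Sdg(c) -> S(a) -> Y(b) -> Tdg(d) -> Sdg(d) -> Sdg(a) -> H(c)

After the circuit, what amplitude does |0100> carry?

The final state's coefficient on |0100> equals 1/2 + I/2.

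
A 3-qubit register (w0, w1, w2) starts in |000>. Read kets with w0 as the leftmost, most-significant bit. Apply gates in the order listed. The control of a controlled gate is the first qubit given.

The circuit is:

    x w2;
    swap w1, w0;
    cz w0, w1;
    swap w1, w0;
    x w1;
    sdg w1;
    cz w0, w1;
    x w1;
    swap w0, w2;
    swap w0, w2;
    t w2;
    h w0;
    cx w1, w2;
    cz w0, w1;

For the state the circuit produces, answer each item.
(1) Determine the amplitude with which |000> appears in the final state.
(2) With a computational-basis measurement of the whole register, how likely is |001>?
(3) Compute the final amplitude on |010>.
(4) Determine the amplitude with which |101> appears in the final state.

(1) The amplitude on |000> is 0.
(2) Outcome |001> occurs with probability 1/2.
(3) The amplitude on |010> is 0.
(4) |101> carries amplitude -sqrt(2)*exp(3*I*pi/4)/2 in the final state.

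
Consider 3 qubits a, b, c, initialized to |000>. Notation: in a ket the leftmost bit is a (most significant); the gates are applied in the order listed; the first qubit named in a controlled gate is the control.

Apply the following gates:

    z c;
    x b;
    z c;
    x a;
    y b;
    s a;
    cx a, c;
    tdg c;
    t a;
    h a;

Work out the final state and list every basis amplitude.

After the circuit, the state carries amplitude sqrt(2)/2 on |001>, -sqrt(2)/2 on |101>, and 0 on every other basis state.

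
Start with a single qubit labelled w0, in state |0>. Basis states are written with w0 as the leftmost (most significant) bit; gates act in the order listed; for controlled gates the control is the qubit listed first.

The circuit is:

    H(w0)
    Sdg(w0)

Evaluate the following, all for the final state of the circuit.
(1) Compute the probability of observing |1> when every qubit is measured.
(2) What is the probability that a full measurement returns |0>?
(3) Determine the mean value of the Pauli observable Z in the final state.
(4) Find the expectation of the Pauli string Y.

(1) The probability of measuring |1> is 1/2.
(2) The probability of measuring |0> is 1/2.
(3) In the final state, Z has expectation 0.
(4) The observable Y averages to -1.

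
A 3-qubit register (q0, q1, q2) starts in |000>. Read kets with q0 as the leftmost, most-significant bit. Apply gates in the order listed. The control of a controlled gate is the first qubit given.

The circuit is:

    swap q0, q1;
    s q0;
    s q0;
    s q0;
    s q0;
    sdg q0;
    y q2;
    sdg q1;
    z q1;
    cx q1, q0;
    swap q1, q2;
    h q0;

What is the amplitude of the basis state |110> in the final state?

The final state's coefficient on |110> equals sqrt(2)*I/2. Key observation: steps 2-5 multiply out to the identity, so the circuit reduces to the remaining gates.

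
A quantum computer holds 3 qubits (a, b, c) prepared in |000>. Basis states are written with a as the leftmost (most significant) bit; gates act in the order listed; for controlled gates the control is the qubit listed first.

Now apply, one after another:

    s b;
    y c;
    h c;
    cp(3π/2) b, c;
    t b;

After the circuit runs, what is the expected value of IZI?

In the final state, IZI has expectation 1.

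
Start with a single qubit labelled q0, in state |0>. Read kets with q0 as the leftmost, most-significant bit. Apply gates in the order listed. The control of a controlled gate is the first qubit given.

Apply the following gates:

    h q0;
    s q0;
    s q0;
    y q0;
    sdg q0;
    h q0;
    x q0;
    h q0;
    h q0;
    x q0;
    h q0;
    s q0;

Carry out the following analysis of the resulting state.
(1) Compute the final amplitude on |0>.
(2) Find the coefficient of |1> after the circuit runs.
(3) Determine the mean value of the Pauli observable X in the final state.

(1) The amplitude on |0> is sqrt(2)*I/2. Key observation: steps 5-12 multiply out to the identity, so the circuit reduces to the remaining gates.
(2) |1> carries amplitude sqrt(2)*I/2 in the final state.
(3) In the final state, X has expectation 1.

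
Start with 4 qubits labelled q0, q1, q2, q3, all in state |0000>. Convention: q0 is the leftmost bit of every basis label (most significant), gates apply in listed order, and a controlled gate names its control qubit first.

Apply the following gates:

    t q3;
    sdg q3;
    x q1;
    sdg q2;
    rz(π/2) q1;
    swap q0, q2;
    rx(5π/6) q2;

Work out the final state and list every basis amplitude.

The final amplitudes are (-sqrt(2) + sqrt(6))*exp(I*pi/4)/4 on |0100>, (-sqrt(6) - sqrt(2))*exp(3*I*pi/4)/4 on |0110>, and 0 on every other basis state.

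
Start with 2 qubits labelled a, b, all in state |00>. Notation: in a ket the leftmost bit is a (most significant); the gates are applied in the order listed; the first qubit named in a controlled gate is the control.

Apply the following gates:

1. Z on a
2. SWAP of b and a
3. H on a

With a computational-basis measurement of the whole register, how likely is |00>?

Outcome |00> occurs with probability 1/2.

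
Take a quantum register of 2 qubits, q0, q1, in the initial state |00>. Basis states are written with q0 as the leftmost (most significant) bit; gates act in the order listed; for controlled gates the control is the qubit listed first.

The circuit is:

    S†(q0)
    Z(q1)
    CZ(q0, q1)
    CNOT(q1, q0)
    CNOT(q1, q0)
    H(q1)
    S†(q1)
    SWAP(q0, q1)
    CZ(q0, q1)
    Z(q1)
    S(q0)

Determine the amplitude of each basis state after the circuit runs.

The resulting statevector has amplitude sqrt(2)/2 on |00>, 0 on |01>, sqrt(2)/2 on |10>, 0 on |11>.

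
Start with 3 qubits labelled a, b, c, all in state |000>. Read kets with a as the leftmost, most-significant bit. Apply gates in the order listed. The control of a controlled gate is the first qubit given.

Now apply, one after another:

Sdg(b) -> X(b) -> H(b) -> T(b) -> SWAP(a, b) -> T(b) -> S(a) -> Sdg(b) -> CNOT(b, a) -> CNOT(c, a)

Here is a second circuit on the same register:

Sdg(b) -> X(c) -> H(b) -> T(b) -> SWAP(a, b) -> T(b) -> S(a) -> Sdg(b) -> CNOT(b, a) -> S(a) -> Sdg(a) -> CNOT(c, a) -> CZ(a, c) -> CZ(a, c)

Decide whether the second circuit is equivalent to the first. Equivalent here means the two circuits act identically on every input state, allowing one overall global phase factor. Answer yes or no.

No: there is an input state on which the two circuits produce genuinely different outputs (not merely differing by a phase).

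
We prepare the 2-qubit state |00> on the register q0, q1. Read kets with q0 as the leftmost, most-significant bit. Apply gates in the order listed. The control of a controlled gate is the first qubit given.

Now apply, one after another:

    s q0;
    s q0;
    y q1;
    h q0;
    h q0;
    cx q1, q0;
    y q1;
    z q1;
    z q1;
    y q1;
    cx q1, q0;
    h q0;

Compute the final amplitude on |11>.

The amplitude on |11> is sqrt(2)*I/2. Key observation: steps 5-12 multiply out to the identity, so the circuit reduces to the remaining gates.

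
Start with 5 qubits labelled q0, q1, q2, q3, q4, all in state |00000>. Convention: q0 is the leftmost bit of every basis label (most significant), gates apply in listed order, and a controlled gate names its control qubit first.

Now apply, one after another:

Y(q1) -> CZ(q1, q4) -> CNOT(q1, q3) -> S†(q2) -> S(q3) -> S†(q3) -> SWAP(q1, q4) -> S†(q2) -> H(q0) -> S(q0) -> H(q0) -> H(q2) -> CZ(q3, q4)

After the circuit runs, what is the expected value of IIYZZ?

In the final state, IIYZZ has expectation 0. Key observation: gates 5-6 undo each other exactly, leaving only the rest of the circuit to track.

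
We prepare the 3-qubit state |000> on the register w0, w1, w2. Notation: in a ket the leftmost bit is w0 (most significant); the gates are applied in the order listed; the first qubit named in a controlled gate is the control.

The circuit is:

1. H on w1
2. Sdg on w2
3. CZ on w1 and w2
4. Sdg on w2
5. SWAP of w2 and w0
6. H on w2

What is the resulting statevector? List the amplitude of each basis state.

The final amplitudes are 1/2 on |000>, 1/2 on |001>, 1/2 on |010>, 1/2 on |011>, 0 on |100>, 0 on |101>, 0 on |110>, 0 on |111>.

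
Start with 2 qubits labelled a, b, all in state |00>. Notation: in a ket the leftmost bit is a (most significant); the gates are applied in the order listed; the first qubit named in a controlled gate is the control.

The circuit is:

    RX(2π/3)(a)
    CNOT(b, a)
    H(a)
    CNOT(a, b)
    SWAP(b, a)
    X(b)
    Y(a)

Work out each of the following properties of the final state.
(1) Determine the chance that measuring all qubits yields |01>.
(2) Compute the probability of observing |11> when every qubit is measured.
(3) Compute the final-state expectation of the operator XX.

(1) Outcome |01> occurs with probability 0.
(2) The probability of measuring |11> is 1/2.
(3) In the final state, XX has expectation 1/2.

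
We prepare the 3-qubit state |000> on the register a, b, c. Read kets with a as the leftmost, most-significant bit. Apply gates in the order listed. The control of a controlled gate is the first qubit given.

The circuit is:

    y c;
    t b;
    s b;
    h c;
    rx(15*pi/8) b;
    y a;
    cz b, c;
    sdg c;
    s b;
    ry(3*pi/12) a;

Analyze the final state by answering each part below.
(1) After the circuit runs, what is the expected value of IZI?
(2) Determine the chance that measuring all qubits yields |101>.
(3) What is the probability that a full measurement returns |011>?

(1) The expectation value of IZI is sqrt(sqrt(2) + 2)/2.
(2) A full measurement returns |101> with probability (sqrt(2) + 2)*(sqrt(sqrt(2) + 2) + 2)/32.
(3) A full measurement returns |011> with probability (2 - sqrt(2))*(2 - sqrt(sqrt(2) + 2))/32.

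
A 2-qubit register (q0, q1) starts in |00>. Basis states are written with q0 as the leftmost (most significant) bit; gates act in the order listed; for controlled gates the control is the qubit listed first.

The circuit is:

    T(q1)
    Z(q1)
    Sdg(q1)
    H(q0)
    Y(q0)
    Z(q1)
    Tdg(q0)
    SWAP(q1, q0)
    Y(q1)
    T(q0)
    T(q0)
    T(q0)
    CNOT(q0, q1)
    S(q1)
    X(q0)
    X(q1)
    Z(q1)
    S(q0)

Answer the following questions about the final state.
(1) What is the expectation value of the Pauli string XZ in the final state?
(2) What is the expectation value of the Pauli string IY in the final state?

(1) The observable XZ averages to 0.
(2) The observable IY averages to sqrt(2)/2.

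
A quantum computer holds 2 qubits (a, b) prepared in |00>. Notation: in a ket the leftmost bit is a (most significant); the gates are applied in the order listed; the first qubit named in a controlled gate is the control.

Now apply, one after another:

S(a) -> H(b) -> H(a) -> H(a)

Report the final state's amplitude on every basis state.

The final amplitudes are sqrt(2)/2 on |00>, sqrt(2)/2 on |01>, 0 on |10>, 0 on |11>. Key observation: gates 3-4 undo each other exactly, leaving only the rest of the circuit to track.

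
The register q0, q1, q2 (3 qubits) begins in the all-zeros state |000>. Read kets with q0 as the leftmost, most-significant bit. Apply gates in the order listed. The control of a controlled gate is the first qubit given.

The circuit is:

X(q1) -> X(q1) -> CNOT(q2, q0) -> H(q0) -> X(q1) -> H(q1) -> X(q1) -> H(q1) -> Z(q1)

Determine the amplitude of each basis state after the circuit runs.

The final amplitudes are sqrt(2)/2 on |010>, sqrt(2)/2 on |110>, and 0 on every other basis state. Key observation: the block from step 6 through step 9 cancels to the identity and can be dropped.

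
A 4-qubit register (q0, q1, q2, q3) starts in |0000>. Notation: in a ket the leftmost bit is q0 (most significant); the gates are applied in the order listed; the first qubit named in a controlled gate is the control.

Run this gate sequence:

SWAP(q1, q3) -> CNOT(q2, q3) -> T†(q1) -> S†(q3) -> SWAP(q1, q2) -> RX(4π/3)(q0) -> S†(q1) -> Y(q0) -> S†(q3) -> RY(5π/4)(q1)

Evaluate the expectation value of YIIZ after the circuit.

The expectation value of YIIZ is sqrt(3)/2.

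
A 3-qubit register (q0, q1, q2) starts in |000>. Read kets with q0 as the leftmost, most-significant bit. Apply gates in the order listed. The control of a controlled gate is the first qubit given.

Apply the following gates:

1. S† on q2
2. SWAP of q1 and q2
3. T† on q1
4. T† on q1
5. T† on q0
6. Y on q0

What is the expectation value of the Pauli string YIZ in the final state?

The expectation value of YIZ is 0.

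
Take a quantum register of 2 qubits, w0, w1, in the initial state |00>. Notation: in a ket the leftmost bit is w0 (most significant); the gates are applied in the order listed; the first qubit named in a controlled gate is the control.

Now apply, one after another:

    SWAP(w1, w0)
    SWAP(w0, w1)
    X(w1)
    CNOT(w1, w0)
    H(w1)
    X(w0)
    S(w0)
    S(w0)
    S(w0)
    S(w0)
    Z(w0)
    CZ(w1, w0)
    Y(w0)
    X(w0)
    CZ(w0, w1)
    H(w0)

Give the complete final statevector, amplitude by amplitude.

After the circuit, the state carries amplitude I/2 on |00>, -I/2 on |01>, I/2 on |10>, -I/2 on |11>.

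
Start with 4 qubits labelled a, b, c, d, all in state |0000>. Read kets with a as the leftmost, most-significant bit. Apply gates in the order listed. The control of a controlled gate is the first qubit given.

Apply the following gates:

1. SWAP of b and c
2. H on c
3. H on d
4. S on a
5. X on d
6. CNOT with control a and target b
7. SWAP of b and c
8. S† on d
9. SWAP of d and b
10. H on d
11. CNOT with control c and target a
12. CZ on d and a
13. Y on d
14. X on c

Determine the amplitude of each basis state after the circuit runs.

The final amplitudes are sqrt(2)*I/2 on |0011>, sqrt(2)/2 on |0111>, and 0 on every other basis state.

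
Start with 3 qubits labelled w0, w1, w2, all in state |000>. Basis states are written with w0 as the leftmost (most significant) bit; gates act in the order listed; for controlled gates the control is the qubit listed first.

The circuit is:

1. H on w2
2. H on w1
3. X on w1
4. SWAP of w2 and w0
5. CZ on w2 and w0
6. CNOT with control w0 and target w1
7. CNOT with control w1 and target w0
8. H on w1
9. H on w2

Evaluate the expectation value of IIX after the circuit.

The observable IIX averages to 1.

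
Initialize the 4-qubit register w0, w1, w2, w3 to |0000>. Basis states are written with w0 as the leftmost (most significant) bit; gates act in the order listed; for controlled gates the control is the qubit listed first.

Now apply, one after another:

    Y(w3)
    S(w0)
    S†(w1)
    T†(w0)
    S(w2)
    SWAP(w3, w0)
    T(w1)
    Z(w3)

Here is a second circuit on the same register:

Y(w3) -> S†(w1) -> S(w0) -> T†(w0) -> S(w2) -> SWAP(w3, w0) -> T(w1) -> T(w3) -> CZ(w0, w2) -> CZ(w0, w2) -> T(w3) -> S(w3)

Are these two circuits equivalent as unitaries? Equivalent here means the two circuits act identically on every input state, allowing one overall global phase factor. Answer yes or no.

Yes: on every input state the two circuits agree up to one overall phase factor.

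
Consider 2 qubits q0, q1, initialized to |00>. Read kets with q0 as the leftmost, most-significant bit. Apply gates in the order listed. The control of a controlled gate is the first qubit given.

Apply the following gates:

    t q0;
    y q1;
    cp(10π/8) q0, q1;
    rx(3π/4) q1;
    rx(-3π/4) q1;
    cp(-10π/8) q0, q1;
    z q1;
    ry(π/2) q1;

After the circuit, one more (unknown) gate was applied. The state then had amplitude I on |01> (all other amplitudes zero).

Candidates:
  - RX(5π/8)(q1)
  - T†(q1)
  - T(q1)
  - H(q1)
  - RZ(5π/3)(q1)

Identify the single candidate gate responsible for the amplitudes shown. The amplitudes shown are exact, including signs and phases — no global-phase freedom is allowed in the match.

The unique candidate consistent with the amplitudes is H(q1).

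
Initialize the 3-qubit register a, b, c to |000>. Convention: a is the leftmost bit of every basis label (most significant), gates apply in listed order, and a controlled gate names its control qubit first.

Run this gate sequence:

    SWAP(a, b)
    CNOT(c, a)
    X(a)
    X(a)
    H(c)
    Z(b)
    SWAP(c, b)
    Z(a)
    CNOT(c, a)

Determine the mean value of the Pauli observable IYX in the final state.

The expectation value of IYX is 0.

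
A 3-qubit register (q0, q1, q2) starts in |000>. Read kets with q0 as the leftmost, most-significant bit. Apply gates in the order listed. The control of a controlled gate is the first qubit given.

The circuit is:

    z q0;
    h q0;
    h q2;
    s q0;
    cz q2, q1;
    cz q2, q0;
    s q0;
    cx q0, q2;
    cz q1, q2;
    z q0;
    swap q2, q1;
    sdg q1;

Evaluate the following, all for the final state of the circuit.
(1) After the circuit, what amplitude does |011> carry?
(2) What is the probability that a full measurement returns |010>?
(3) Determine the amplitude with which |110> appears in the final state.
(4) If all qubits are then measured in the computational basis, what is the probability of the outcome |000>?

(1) The final state's coefficient on |011> equals 0.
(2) Outcome |010> occurs with probability 1/4.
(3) |110> carries amplitude -I/2 in the final state.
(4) Outcome |000> occurs with probability 1/4.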